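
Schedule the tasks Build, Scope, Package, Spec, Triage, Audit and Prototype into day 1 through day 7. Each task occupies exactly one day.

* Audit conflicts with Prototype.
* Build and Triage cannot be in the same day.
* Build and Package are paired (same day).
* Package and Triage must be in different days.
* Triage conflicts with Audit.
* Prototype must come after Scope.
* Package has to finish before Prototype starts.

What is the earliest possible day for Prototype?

day 2

Precedence pushes Prototype to at least day 2.
Prototype at day 2 is achievable: Scope in day 1; Prototype in day 2; Build in day 1; Spec in day 1; Package in day 1; Audit in day 1; Triage in day 2.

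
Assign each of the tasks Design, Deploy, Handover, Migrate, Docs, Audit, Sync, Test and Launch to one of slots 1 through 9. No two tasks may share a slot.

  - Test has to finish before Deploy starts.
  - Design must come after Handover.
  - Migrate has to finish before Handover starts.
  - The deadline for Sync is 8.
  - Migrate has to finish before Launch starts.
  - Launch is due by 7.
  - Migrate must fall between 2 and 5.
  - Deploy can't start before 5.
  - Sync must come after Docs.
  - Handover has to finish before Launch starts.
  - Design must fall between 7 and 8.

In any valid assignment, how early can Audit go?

Audit at 1 is achievable: Docs in 5, Audit in 1, Sync in 6, Test in 8, Deploy in 9, Launch in 4, Migrate in 2, Handover in 3, Design in 7.

1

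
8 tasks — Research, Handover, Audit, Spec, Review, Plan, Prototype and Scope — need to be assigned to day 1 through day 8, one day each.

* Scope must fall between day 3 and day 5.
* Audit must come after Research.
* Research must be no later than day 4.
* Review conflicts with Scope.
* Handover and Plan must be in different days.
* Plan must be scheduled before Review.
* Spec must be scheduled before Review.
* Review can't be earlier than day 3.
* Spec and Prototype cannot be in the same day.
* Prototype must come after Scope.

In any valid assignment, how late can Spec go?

day 7

Downstream work caps Spec at day 7.
Spec at day 7 is achievable: Handover -> day 2, Prototype -> day 4, Plan -> day 1, Audit -> day 2, Research -> day 1, Review -> day 8, Spec -> day 7, Scope -> day 3.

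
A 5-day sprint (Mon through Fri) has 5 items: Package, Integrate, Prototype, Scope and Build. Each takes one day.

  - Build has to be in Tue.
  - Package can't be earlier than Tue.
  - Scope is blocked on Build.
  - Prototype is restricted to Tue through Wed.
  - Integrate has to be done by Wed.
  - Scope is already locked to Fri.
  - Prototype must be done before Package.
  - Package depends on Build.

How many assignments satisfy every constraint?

Splitting on Package: it can be Wed (3), Thu (6), Fri (6). Listing each branch's schedules as (Integrate, Prototype, Scope, Build):
Package=Wed: (Mon,Tue,Fri,Tue) (Tue,Tue,Fri,Tue) (Wed,Tue,Fri,Tue) — 3.
Package=Thu: (Mon,Tue,Fri,Tue) (Mon,Wed,Fri,Tue) (Tue,Tue,Fri,Tue) (Tue,Wed,Fri,Tue) (Wed,Tue,Fri,Tue) (Wed,Wed,Fri,Tue) — 6.
Package=Fri: (Mon,Tue,Fri,Tue) (Mon,Wed,Fri,Tue) (Tue,Tue,Fri,Tue) (Tue,Wed,Fri,Tue) (Wed,Tue,Fri,Tue) (Wed,Wed,Fri,Tue) — 6.
Summing: 3 + 6 + 6 = 15.

15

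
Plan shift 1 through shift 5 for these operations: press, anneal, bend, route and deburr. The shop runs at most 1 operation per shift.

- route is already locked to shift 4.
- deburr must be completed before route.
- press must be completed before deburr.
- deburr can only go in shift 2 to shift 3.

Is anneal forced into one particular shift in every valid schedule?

anneal can be shift 1 (e.g. route -> shift 4, anneal -> shift 1, bend -> shift 5, deburr -> shift 3, press -> shift 2) or shift 2 (e.g. press=shift 1; anneal=shift 2; route=shift 4; deburr=shift 3; bend=shift 5).

No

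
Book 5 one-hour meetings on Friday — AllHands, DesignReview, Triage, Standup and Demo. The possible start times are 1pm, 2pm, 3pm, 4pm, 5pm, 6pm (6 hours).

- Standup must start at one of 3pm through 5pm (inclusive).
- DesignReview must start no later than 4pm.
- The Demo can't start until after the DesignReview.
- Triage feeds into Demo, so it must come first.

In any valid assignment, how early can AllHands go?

AllHands at 1pm is achievable: DesignReview -> 1pm, Standup -> 3pm, Demo -> 2pm, Triage -> 1pm, AllHands -> 1pm.

1pm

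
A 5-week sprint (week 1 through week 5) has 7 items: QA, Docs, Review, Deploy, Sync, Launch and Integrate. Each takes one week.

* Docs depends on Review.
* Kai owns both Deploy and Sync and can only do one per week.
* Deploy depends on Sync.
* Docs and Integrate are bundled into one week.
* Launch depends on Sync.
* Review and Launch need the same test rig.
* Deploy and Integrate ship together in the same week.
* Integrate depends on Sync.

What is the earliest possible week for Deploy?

Precedence pushes Deploy to at least week 2.
Deploy at week 2 is achievable: Docs in week 2, Launch in week 2, Integrate in week 2, Review in week 1, Sync in week 1, Deploy in week 2, QA in week 1.

week 2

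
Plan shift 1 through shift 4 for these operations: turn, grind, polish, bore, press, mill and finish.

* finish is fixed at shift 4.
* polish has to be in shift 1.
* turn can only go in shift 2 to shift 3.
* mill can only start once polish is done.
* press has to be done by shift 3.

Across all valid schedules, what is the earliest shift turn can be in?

Turn is available from shift 2; turn's own window allows nothing later than shift 3.
turn at shift 2 is achievable: grind in shift 1; polish in shift 1; press in shift 1; mill in shift 2; bore in shift 1; finish in shift 4; turn in shift 2.

shift 2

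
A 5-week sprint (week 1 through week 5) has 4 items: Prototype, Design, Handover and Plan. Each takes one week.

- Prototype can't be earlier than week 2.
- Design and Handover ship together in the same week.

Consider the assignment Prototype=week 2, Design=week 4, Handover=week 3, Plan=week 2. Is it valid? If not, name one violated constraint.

Design and Handover ship together in the same week — violated.
Prototype can't be earlier than week 2 — holds.

No — it violates: Design and Handover ship together in the same week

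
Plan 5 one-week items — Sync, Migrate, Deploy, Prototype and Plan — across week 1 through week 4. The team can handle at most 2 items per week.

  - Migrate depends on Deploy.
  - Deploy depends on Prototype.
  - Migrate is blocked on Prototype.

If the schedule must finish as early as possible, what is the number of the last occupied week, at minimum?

week 3

The precedence chain requires at least 3 distinct weeks.
With at most 2 per week and 5 work items, at least 3 weeks are needed.
3 works (last occupied week: week 3): for example Deploy in week 2, Sync in week 1, Plan in week 2, Migrate in week 3, Prototype in week 1.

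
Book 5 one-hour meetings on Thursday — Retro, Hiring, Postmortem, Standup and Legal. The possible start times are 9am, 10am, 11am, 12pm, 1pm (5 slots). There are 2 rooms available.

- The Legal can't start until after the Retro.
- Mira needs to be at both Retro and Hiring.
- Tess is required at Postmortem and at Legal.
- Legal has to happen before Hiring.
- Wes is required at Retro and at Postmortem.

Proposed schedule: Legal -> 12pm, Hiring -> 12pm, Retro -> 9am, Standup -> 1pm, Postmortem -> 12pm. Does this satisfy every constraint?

No — it violates: Tess is required at Postmortem and at Legal

The Legal can't start until after the Retro — holds.
There are 2 rooms available — violated.
Mira needs to be at both Retro and Hiring — holds.
Legal has to happen before Hiring — violated.
Tess is required at Postmortem and at Legal — violated.
Wes is required at Retro and at Postmortem — holds.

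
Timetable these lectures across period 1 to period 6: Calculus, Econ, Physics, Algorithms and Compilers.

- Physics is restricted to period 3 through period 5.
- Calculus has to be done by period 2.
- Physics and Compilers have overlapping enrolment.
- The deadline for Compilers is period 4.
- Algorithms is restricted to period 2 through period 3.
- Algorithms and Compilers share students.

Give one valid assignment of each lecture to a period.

Calculus=period 1; Algorithms=period 2; Physics=period 3; Econ=period 1; Compilers=period 1

Checking: Algorithms(period 2) != Compilers(period 1); Physics(period 3) != Compilers(period 1); Physics=period 3 in [period 3,period 5]; Algorithms=period 2 in [period 2,period 3]; Calculus=period 1 in [period 1,period 2]; Compilers=period 1 in [period 1,period 4].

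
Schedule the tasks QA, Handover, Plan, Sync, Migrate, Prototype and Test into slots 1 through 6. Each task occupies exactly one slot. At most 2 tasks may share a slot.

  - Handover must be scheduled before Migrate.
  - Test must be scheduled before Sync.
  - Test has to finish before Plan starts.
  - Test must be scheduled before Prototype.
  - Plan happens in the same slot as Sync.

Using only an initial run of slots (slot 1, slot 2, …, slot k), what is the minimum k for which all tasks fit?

The precedence chain requires at least 2 distinct slots.
With at most 2 per slot and 7 tasks, at least 4 slots are needed.
4 works (last occupied slot: 4): for example Prototype=3, Handover=1, Migrate=3, Plan=2, Sync=2, QA=4, Test=1.

4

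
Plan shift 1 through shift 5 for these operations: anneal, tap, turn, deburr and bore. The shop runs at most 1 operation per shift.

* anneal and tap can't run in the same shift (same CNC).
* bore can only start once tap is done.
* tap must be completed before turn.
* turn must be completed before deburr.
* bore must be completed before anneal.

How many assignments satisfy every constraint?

Splitting on anneal: it can be shift 3 (1), shift 4 (2), shift 5 (3). Listing each branch's schedules as (tap, turn, deburr, bore) by shift number:
anneal=shift 3: (1,4,5,2) — 1.
anneal=shift 4: (1,2,5,3) (1,3,5,2) — 2.
anneal=shift 5: (1,2,3,4) (1,2,4,3) (1,3,4,2) — 3.
Summing: 1 + 2 + 3 = 6.

6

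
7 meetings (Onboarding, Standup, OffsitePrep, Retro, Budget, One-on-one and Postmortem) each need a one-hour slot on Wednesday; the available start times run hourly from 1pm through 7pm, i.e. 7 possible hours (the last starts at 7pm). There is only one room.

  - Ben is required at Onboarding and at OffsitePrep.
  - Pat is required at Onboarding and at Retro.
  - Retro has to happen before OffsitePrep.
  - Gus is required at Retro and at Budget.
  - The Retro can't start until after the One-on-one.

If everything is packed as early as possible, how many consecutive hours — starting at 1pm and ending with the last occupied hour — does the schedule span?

The precedence chain requires at least 3 distinct hours.
With at most 1 per hour and 7 meetings, at least 7 hours are needed.
7 works (last occupied hour: 7pm): for example Budget=6pm; Retro=2pm; Standup=5pm; One-on-one=1pm; OffsitePrep=3pm; Onboarding=4pm; Postmortem=7pm.

7 hours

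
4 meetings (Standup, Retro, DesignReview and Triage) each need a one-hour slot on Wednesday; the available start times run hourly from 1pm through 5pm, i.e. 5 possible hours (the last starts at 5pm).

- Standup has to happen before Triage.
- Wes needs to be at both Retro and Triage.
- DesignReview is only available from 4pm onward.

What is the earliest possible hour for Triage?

Precedence pushes Triage to at least 2pm.
Triage at 2pm is achievable: Retro -> 1pm, Triage -> 2pm, Standup -> 1pm, DesignReview -> 4pm.

2pm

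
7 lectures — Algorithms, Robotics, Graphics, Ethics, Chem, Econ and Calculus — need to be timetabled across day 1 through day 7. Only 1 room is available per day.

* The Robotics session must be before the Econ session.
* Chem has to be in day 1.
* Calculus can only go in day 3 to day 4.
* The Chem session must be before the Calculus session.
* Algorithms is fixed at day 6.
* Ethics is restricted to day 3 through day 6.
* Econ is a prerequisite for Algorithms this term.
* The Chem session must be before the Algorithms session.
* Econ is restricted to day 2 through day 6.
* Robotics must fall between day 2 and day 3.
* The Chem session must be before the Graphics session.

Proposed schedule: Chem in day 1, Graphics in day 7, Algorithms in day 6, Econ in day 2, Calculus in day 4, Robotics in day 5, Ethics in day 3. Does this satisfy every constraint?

No. The Robotics session must be before the Econ session is not satisfied.

Algorithms is fixed at day 6 — holds.
The Chem session must be before the Calculus session — holds.
Calculus can only go in day 3 to day 4 — holds.
Econ is a prerequisite for Algorithms this term — holds.
The Chem session must be before the Graphics session — holds.
Only 1 room is available per day — holds.
The Robotics session must be before the Econ session — violated.
Econ is restricted to day 2 through day 6 — holds.
Ethics is restricted to day 3 through day 6 — holds.
Chem has to be in day 1 — holds.
The Chem session must be before the Algorithms session — holds.
Robotics must fall between day 2 and day 3 — violated.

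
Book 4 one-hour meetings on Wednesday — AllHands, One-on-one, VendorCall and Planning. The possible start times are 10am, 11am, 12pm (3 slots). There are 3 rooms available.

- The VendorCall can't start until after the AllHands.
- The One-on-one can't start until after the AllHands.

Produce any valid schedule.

AllHands -> 10am; One-on-one -> 11am; Planning -> 10am; VendorCall -> 11am

Checking: AllHands(10am) before VendorCall(11am); AllHands(10am) before One-on-one(11am); max 2 per slot (cap 3).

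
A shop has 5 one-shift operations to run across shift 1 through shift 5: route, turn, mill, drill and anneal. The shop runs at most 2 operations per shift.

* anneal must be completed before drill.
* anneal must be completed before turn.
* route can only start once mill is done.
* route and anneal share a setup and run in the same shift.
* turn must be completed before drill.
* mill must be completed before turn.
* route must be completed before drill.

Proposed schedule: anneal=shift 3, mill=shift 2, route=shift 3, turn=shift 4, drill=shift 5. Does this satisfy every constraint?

Yes, all constraints hold

anneal must be completed before turn — holds.
turn must be completed before drill — holds.
mill must be completed before turn — holds.
anneal must be completed before drill — holds.
route can only start once mill is done — holds.
route and anneal share a setup and run in the same shift — holds.
route must be completed before drill — holds.
The shop runs at most 2 operations per shift — holds.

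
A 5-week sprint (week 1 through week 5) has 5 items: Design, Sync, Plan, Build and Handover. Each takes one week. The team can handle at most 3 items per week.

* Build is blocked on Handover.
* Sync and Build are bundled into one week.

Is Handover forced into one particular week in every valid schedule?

No

Handover can be week 1 (e.g. Handover in week 1; Sync in week 2; Build in week 2; Design in week 1; Plan in week 1) or week 2 (e.g. Design -> week 1, Sync -> week 3, Plan -> week 1, Build -> week 3, Handover -> week 2).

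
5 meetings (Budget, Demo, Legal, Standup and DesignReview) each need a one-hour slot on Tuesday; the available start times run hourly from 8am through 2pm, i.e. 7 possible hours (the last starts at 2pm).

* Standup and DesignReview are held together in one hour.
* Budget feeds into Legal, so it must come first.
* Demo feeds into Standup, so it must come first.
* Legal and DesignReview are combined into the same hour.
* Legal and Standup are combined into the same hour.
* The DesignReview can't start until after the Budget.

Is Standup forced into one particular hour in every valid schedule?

Standup can be 9am (e.g. Demo -> 8am; Legal -> 9am; Budget -> 8am; DesignReview -> 9am; Standup -> 9am) or 10am (e.g. Demo in 8am, Legal in 10am, DesignReview in 10am, Standup in 10am, Budget in 8am).

No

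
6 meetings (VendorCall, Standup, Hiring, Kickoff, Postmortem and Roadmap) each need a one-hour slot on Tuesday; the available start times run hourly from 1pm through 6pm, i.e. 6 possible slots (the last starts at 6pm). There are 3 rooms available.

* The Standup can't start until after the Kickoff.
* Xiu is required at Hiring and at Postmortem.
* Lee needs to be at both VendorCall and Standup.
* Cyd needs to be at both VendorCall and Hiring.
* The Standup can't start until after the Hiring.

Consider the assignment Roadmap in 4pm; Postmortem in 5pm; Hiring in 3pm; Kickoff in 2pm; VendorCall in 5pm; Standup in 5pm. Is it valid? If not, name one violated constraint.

The Standup can't start until after the Hiring — holds.
The Standup can't start until after the Kickoff — holds.
Xiu is required at Hiring and at Postmortem — holds.
Cyd needs to be at both VendorCall and Hiring — holds.
Lee needs to be at both VendorCall and Standup — violated.
There are 3 rooms available — holds.

No. Lee needs to be at both VendorCall and Standup is not satisfied.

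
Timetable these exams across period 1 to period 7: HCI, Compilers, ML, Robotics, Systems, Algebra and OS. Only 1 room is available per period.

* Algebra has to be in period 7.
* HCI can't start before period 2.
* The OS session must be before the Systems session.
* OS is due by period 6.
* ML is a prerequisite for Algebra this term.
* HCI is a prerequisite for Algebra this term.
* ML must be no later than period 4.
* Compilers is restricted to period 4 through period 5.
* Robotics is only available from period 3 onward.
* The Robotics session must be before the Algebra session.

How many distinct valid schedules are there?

Splitting on HCI: it can be period 2 (12), period 3 (9), period 4 (5), period 5 (5), period 6 (11). Listing each branch's schedules as (Compilers, ML, Robotics, Systems, Algebra, OS) by period number:
HCI=period 2: (4,1,3,6,7,5) (4,1,5,6,7,3) (4,1,6,5,7,3) (4,3,5,6,7,1) (4,3,6,5,7,1) (5,1,3,6,7,4) (5,1,4,6,7,3) (5,1,6,4,7,3) (5,3,4,6,7,1) (5,3,6,4,7,1) (5,4,3,6,7,1) (5,4,6,3,7,1) — 12.
HCI=period 3: (4,1,5,6,7,2) (4,1,6,5,7,2) (4,2,5,6,7,1) (4,2,6,5,7,1) (5,1,4,6,7,2) (5,1,6,4,7,2) (5,2,4,6,7,1) (5,2,6,4,7,1) (5,4,6,2,7,1) — 9.
HCI=period 4: (5,1,3,6,7,2) (5,1,6,3,7,2) (5,2,3,6,7,1) (5,2,6,3,7,1) (5,3,6,2,7,1) — 5.
HCI=period 5: (4,1,3,6,7,2) (4,1,6,3,7,2) (4,2,3,6,7,1) (4,2,6,3,7,1) (4,3,6,2,7,1) — 5.
HCI=period 6: (4,1,3,5,7,2) (4,1,5,3,7,2) (4,2,3,5,7,1) (4,2,5,3,7,1) (4,3,5,2,7,1) (5,1,3,4,7,2) (5,1,4,3,7,2) (5,2,3,4,7,1) (5,2,4,3,7,1) (5,3,4,2,7,1) (5,4,3,2,7,1) — 11.
Summing: 12 + 9 + 5 + 5 + 11 = 42.

42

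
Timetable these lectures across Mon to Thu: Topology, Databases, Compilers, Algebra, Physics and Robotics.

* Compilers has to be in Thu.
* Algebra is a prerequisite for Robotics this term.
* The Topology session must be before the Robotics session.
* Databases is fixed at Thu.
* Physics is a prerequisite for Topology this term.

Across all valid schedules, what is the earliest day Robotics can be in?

Wed

Precedence pushes Robotics to at least Wed.
Robotics at Wed is achievable: Robotics=Wed; Compilers=Thu; Algebra=Mon; Physics=Mon; Databases=Thu; Topology=Tue.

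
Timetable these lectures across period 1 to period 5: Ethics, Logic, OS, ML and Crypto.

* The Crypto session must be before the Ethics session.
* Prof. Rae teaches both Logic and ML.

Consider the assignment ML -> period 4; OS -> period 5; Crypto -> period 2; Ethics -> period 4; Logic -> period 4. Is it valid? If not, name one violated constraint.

The Crypto session must be before the Ethics session — holds.
Prof. Rae teaches both Logic and ML — violated.

Invalid. Prof. Rae teaches both Logic and ML.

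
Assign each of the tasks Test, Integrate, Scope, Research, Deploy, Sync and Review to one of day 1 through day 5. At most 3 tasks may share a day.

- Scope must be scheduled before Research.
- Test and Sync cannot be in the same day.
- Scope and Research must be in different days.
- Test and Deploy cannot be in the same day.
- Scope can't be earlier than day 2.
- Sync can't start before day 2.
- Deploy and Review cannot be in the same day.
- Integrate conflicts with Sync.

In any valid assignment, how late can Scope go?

day 4

Scope is available from day 2; downstream work caps Scope at day 4.
Scope at day 4 is achievable: Scope -> day 4; Test -> day 1; Review -> day 1; Research -> day 5; Integrate -> day 1; Deploy -> day 2; Sync -> day 2.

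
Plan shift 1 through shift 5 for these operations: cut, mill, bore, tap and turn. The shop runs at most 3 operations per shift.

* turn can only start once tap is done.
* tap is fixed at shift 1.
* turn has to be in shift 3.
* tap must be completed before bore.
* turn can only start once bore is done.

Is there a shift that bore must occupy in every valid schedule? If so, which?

shift 2

tap is fixed at shift 1 and must come before bore, so bore is at least shift 2.
turn is fixed at shift 3 and must come after bore, so bore is at most shift 2.
So bore must be shift 2.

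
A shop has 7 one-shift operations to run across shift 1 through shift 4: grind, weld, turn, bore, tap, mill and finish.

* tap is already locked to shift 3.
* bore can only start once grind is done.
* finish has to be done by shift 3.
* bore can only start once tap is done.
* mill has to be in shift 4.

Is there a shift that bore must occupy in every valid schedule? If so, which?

Precedence pushes bore to at least shift 4.
So bore is pinned to shift 4.

shift 4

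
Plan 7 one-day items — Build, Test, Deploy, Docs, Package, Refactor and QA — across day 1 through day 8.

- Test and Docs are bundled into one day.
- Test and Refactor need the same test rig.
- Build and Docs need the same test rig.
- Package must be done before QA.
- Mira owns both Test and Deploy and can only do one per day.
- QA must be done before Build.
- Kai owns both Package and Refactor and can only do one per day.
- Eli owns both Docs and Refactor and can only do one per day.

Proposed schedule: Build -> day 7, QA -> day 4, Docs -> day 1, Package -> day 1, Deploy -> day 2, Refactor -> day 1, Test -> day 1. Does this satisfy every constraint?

Invalid. Eli owns both Docs and Refactor and can only do one per day.

Test and Refactor need the same test rig — violated.
Build and Docs need the same test rig — holds.
QA must be done before Build — holds.
Kai owns both Package and Refactor and can only do one per day — violated.
Test and Docs are bundled into one day — holds.
Package must be done before QA — holds.
Mira owns both Test and Deploy and can only do one per day — holds.
Eli owns both Docs and Refactor and can only do one per day — violated.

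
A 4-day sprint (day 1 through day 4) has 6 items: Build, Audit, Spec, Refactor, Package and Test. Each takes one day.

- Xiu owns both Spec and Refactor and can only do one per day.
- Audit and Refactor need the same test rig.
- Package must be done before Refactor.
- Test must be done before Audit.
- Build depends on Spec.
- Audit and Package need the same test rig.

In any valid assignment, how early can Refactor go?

Precedence pushes Refactor to at least day 2.
Refactor at day 2 is achievable: Test=day 1; Build=day 2; Spec=day 1; Package=day 1; Refactor=day 2; Audit=day 3.

day 2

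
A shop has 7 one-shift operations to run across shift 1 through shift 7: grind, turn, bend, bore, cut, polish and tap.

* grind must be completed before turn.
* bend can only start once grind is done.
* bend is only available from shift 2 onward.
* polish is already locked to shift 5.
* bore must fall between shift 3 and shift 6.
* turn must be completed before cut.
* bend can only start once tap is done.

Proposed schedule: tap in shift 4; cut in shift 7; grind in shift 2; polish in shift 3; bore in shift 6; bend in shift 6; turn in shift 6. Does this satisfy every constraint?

No — it violates: polish is already locked to shift 5

bend can only start once tap is done — holds.
polish is already locked to shift 5 — violated.
bend is only available from shift 2 onward — holds.
grind must be completed before turn — holds.
bore must fall between shift 3 and shift 6 — holds.
turn must be completed before cut — holds.
bend can only start once grind is done — holds.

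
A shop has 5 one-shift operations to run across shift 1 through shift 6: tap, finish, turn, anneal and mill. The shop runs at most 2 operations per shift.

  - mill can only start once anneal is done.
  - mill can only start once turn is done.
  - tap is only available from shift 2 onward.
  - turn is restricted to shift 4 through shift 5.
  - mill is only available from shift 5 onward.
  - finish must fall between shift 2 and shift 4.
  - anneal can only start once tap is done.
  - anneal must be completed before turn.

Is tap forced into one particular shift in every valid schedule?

tap can be shift 2 (e.g. tap -> shift 2, turn -> shift 4, mill -> shift 5, anneal -> shift 3, finish -> shift 2) or shift 3 (e.g. finish=shift 2; anneal=shift 4; mill=shift 6; tap=shift 3; turn=shift 5).

No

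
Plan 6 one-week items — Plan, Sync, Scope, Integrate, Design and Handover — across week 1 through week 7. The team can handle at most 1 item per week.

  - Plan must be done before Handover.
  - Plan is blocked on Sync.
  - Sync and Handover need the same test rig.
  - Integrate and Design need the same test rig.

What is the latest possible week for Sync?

Downstream work caps Sync at week 5.
Sync at week 5 is achievable: Design in week 3, Integrate in week 2, Plan in week 6, Scope in week 1, Sync in week 5, Handover in week 7.

week 5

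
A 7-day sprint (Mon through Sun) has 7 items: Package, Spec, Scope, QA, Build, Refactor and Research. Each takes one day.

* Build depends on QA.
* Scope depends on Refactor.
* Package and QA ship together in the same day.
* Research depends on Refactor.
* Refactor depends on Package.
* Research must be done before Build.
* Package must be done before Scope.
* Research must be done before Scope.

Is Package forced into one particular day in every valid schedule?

No

Package can be Mon (e.g. Research -> Wed; Build -> Thu; Scope -> Thu; QA -> Mon; Refactor -> Tue; Package -> Mon; Spec -> Mon) or Tue (e.g. QA=Tue; Package=Tue; Refactor=Wed; Spec=Mon; Scope=Fri; Research=Thu; Build=Fri).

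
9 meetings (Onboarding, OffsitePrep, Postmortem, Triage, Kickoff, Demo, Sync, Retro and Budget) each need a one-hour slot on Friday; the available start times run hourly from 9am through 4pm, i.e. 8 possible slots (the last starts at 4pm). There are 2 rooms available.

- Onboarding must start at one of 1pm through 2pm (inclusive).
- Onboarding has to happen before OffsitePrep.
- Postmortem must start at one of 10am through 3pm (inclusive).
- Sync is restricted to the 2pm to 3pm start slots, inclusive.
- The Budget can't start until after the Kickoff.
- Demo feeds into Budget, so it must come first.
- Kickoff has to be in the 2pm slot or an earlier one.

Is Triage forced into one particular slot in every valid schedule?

Triage can be 9am (e.g. Onboarding -> 1pm; Triage -> 9am; Kickoff -> 9am; Demo -> 10am; Retro -> 11am; OffsitePrep -> 2pm; Sync -> 2pm; Budget -> 11am; Postmortem -> 10am) or 10am (e.g. Retro=11am, Sync=2pm, Demo=9am, Postmortem=10am, OffsitePrep=2pm, Onboarding=1pm, Kickoff=9am, Budget=11am, Triage=10am).

No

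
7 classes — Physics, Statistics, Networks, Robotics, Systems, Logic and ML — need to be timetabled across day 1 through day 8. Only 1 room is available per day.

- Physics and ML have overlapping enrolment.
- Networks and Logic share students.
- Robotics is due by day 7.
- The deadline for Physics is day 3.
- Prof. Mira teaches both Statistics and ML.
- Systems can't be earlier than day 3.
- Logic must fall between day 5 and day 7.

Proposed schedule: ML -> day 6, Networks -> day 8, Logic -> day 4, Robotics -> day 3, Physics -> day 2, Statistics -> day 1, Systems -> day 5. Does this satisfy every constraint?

Invalid. Logic must fall between day 5 and day 7.

Prof. Mira teaches both Statistics and ML — holds.
Physics and ML have overlapping enrolment — holds.
The deadline for Physics is day 3 — holds.
Robotics is due by day 7 — holds.
Networks and Logic share students — holds.
Systems can't be earlier than day 3 — holds.
Only 1 room is available per day — holds.
Logic must fall between day 5 and day 7 — violated.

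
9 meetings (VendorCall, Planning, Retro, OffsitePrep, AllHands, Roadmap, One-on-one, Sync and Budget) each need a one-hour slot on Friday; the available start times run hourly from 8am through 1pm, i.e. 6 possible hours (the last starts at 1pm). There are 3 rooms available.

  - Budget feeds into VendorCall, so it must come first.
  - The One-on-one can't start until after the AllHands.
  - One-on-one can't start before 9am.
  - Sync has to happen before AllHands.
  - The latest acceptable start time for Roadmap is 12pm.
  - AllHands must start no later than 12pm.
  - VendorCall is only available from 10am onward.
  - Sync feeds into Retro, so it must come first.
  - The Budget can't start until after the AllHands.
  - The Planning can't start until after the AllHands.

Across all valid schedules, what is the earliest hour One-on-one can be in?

One-on-one is available from 9am; precedence pushes One-on-one to at least 10am.
One-on-one at 10am is achievable: Budget -> 10am, One-on-one -> 10am, Roadmap -> 8am, Sync -> 8am, Planning -> 10am, VendorCall -> 11am, Retro -> 9am, OffsitePrep -> 8am, AllHands -> 9am.

10am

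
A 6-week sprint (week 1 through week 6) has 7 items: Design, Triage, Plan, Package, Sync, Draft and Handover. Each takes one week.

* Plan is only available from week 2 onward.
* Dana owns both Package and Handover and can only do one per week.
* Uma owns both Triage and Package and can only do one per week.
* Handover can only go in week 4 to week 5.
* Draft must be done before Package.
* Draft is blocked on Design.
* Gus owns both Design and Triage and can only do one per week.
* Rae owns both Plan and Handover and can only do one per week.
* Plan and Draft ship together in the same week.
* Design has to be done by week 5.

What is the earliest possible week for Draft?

week 2

Precedence pushes Draft to at least week 2; downstream work caps Draft at week 5.
Draft at week 2 is achievable: Draft -> week 2, Triage -> week 2, Design -> week 1, Package -> week 3, Sync -> week 1, Handover -> week 4, Plan -> week 2.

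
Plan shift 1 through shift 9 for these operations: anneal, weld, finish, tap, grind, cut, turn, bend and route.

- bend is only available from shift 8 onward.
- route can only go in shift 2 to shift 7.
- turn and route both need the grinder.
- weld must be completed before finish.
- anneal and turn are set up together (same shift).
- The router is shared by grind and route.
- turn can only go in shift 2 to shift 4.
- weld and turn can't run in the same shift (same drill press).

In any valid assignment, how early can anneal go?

shift 2

Anneal must be in the same shift as turn, which can't be before shift 2, so anneal is at least shift 2; anneal must be in the same shift as turn, which can't be after shift 4, so anneal is at most shift 4.
anneal at shift 2 is achievable: weld=shift 1; tap=shift 1; anneal=shift 2; cut=shift 1; turn=shift 2; finish=shift 2; route=shift 3; grind=shift 1; bend=shift 8.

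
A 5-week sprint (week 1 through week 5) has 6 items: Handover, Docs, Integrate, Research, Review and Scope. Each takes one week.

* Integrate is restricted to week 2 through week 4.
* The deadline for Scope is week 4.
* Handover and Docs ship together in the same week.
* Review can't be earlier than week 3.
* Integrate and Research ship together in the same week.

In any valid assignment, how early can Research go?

Research must be in the same week as Integrate, which can't be before week 2, so Research is at least week 2; Research must be in the same week as Integrate, which can't be after week 4, so Research is at most week 4.
Research at week 2 is achievable: Integrate -> week 2, Handover -> week 1, Docs -> week 1, Research -> week 2, Scope -> week 1, Review -> week 3.

week 2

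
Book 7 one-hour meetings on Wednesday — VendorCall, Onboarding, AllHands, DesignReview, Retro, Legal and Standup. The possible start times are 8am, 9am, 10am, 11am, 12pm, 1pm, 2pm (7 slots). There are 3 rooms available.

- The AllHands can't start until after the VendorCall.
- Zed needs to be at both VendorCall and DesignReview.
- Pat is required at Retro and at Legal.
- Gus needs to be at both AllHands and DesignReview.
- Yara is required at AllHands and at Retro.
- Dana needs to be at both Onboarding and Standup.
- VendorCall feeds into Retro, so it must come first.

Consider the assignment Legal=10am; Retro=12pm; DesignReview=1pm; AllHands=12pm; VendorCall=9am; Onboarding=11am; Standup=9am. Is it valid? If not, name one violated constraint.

Gus needs to be at both AllHands and DesignReview — holds.
Zed needs to be at both VendorCall and DesignReview — holds.
There are 3 rooms available — holds.
VendorCall feeds into Retro, so it must come first — holds.
Dana needs to be at both Onboarding and Standup — holds.
Yara is required at AllHands and at Retro — violated.
The AllHands can't start until after the VendorCall — holds.
Pat is required at Retro and at Legal — holds.

No — it violates: Yara is required at AllHands and at Retro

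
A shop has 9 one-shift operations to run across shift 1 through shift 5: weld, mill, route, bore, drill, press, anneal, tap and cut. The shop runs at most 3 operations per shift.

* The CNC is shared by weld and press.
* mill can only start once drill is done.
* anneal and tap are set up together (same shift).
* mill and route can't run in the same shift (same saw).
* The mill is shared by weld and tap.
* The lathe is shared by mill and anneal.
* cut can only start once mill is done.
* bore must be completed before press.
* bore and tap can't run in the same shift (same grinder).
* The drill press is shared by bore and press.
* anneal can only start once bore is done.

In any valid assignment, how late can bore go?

shift 4

Downstream work caps bore at shift 4.
bore at shift 4 is achievable: cut -> shift 3; mill -> shift 2; drill -> shift 1; tap -> shift 5; press -> shift 5; route -> shift 1; anneal -> shift 5; bore -> shift 4; weld -> shift 1.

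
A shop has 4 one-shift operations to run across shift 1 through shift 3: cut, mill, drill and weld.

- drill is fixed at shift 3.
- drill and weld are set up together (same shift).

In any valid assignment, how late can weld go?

shift 3

Weld must be in the same shift as drill, which can't be before shift 3, so weld is at least shift 3.
weld at shift 3 is achievable: mill in shift 1, cut in shift 1, weld in shift 3, drill in shift 3.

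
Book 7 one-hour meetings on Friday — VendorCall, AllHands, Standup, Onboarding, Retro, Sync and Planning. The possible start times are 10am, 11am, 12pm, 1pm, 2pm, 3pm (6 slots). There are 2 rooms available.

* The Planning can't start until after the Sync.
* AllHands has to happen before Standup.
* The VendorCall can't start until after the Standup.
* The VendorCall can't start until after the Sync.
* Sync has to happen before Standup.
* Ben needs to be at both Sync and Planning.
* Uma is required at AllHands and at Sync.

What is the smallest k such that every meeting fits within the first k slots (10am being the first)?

The precedence chain requires at least 3 distinct slots.
With at most 2 per slot and 7 meetings, at least 4 slots are needed.
4 works (last occupied slot: 1pm): for example Onboarding in 10am; Planning in 11am; Standup in 12pm; Sync in 10am; AllHands in 11am; VendorCall in 1pm; Retro in 12pm.

4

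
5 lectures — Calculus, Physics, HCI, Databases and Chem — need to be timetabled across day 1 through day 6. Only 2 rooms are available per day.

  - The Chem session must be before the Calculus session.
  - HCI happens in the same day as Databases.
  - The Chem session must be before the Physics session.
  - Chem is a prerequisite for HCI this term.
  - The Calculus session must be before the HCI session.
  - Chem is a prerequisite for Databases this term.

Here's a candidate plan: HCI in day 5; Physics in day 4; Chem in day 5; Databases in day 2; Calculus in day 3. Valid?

No — it violates: Chem is a prerequisite for Databases this term

Only 2 rooms are available per day — holds.
Chem is a prerequisite for Databases this term — violated.
HCI happens in the same day as Databases — violated.
The Chem session must be before the Physics session — violated.
Chem is a prerequisite for HCI this term — violated.
The Chem session must be before the Calculus session — violated.
The Calculus session must be before the HCI session — holds.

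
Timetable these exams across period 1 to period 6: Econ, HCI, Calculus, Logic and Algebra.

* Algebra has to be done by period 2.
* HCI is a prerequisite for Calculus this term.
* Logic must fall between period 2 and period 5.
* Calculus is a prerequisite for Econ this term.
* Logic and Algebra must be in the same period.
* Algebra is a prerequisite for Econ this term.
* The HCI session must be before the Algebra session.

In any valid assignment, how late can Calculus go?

Precedence pushes Calculus to at least period 2; downstream work caps Calculus at period 5.
Calculus at period 5 is achievable: HCI in period 1; Calculus in period 5; Logic in period 2; Econ in period 6; Algebra in period 2.

period 5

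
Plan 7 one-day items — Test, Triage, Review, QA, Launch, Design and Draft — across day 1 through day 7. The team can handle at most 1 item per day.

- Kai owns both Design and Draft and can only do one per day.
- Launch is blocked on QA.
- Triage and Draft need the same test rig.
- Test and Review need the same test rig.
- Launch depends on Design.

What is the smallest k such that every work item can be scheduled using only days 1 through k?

7

The precedence chain requires at least 2 distinct days.
With at most 1 per day and 7 work items, at least 7 days are needed.
7 works (last occupied day: day 7): for example QA=day 1; Triage=day 5; Draft=day 7; Test=day 4; Review=day 6; Launch=day 3; Design=day 2.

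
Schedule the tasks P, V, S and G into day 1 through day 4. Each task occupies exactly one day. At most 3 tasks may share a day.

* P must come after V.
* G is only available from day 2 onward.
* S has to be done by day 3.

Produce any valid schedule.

G -> day 2; V -> day 1; P -> day 2; S -> day 1

Checking: V(day 1) before P(day 2); G=day 2 in [day 2,day 4]; S=day 1 in [day 1,day 3]; max 2 per day (cap 3).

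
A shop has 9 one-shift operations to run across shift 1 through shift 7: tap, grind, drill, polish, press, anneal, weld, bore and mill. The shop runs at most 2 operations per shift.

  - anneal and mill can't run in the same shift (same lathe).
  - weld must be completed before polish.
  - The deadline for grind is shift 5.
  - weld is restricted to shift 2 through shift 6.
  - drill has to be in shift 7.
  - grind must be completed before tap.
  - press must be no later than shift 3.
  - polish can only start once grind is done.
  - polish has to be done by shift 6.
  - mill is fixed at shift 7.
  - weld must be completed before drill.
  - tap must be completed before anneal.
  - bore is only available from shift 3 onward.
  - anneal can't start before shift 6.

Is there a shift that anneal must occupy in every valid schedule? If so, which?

anneal's window is shift 6–shift 7.
mill is fixed at shift 7, and anneal can't share a shift with mill.
So anneal must be shift 6.

shift 6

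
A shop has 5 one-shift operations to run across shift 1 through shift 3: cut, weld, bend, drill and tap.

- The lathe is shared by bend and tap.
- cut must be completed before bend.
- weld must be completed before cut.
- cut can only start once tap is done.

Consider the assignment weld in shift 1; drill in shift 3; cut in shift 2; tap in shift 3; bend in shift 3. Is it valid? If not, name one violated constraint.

Invalid. The lathe is shared by bend and tap.

The lathe is shared by bend and tap — violated.
cut can only start once tap is done — violated.
cut must be completed before bend — holds.
weld must be completed before cut — holds.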